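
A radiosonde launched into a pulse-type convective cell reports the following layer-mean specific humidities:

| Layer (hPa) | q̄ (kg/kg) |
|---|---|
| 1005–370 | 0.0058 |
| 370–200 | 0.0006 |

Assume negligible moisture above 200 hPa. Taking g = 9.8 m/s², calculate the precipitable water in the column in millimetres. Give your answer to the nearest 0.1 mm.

Precipitable water is the column-integrated vapour mass per unit area: PW = (1/g) Σ q̄ Δp, with q in kg/kg and Δp in Pa (1 kg/m² of water = 1 mm).
Layer 1005–370 hPa: Δp = 635 hPa = 63500 Pa, q̄ = 0.0058 kg/kg → 0.0058 × 63500 / 9.8 = 37.58 mm
Layer 370–200 hPa: Δp = 170 hPa = 17000 Pa, q̄ = 0.0006 kg/kg → 0.0006 × 17000 / 9.8 = 1.04 mm
PW = 37.58 + 1.04 = 38.62 ≈ 38.6 mm.

PW ≈ 38.6 mm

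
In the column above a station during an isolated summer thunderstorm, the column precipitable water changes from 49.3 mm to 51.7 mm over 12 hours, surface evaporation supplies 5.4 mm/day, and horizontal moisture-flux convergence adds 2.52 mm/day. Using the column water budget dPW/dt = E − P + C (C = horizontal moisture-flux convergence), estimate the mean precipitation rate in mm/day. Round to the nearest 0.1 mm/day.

P ≈ 3.1 mm/day

dPW/dt = (51.7 − 49.3) mm / (12/24 day) = +4.800 mm/day.
P = E + C − dPW/dt = 5.4 + (2.52) − (+4.800) = 3.1 mm/day.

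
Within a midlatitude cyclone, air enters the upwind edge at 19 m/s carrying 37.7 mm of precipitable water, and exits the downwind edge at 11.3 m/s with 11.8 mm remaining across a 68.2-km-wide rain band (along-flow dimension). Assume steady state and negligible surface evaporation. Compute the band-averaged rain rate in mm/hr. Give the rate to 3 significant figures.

Column moisture flux per unit crosswind length is F = V × PW.
Inflow: F_in = 19 × 37.7 = 716.3 mm·m/s
Outflow: F_out = 11.3 × 11.8 = 133.34 mm·m/s
Steady-state rate R = (F_in − F_out)/L = (716.3 − 133.34) / 68200 m = 8.548e-03 mm/s.
R = 8.548e-03 × 3600 = 30.8 mm/hr.

R ≈ 30.8 mm/hr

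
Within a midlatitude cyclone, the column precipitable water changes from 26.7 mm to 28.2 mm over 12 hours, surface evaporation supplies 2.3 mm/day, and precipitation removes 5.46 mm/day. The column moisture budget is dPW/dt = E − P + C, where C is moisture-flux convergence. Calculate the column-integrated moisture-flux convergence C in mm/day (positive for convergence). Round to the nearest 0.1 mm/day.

C ≈ 6.2 mm/day

dPW/dt = (28.2 − 26.7) mm / (12/24 day) = +3.000 mm/day.
C = dPW/dt − E + P = (+3.000) − 2.3 + 5.46 = 6.2 mm/day.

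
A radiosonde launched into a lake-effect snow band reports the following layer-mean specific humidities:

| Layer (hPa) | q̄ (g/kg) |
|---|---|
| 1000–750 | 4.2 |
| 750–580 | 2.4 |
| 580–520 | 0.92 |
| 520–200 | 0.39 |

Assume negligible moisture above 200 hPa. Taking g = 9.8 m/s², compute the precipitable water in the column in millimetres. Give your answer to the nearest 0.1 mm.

PW ≈ 16.7 mm

Precipitable water is the column-integrated vapour mass per unit area: PW = (1/g) Σ q̄ Δp, with q in kg/kg and Δp in Pa (1 kg/m² of water = 1 mm).
Layer 1000–750 hPa: Δp = 250 hPa = 25000 Pa, q̄ = 0.0042 kg/kg → 0.0042 × 25000 / 9.8 = 10.71 mm
Layer 750–580 hPa: Δp = 170 hPa = 17000 Pa, q̄ = 0.0024 kg/kg → 0.0024 × 17000 / 9.8 = 4.16 mm
Layer 580–520 hPa: Δp = 60 hPa = 6000 Pa, q̄ = 0.00092 kg/kg → 0.00092 × 6000 / 9.8 = 0.56 mm
Layer 520–200 hPa: Δp = 320 hPa = 32000 Pa, q̄ = 0.00039 kg/kg → 0.00039 × 32000 / 9.8 = 1.27 mm
PW = 10.71 + 4.16 + 0.56 + 1.27 = 16.70 ≈ 16.7 mm.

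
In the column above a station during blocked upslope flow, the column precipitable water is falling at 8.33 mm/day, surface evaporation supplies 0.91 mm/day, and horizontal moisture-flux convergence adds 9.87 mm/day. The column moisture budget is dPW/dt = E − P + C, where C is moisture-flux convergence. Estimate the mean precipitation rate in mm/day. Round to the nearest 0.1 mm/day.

P ≈ 19.1 mm/day

dPW/dt = -8.33 mm/day.
P = E + C − dPW/dt = 0.91 + (9.87) − (-8.33) = 19.1 mm/day.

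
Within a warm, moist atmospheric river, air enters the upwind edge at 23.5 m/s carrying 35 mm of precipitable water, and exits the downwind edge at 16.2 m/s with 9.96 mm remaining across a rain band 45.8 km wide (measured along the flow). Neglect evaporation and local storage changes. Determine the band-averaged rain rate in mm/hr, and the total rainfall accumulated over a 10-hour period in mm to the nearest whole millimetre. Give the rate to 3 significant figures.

R ≈ 52.0 mm/hr; total ≈ 520 mm

Column moisture flux per unit crosswind length is F = V × PW.
Inflow: F_in = 23.5 × 35 = 822.5 mm·m/s
Outflow: F_out = 16.2 × 9.96 = 161.352 mm·m/s
Steady-state rate R = (F_in − F_out)/L = (822.5 − 161.352) / 45800 m = 1.444e-02 mm/s.
R = 1.444e-02 × 3600 = 52.0 mm/hr.
Over 10 h: total = 52.0 × 10 = 520 mm.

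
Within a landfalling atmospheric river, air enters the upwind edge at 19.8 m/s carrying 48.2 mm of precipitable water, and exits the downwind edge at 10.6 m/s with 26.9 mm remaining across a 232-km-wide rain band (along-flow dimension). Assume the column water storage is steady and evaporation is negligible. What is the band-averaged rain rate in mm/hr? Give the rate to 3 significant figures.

R ≈ 10.4 mm/hr

Column moisture flux per unit crosswind length is F = V × PW.
Inflow: F_in = 19.8 × 48.2 = 954.36 mm·m/s
Outflow: F_out = 10.6 × 26.9 = 285.14 mm·m/s
Steady-state rate R = (F_in − F_out)/L = (954.36 − 285.14) / 232000 m = 2.885e-03 mm/s.
R = 2.885e-03 × 3600 = 10.4 mm/hr.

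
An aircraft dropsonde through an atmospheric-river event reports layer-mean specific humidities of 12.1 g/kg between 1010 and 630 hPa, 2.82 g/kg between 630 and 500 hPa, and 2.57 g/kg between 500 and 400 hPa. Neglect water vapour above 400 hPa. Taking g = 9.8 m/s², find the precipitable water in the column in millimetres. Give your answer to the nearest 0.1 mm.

PW ≈ 53.3 mm

Precipitable water is the column-integrated vapour mass per unit area: PW = (1/g) Σ q̄ Δp, with q in kg/kg and Δp in Pa (1 kg/m² of water = 1 mm).
Layer 1010–630 hPa: Δp = 380 hPa = 38000 Pa, q̄ = 0.0121 kg/kg → 0.0121 × 38000 / 9.8 = 46.92 mm
Layer 630–500 hPa: Δp = 130 hPa = 13000 Pa, q̄ = 0.00282 kg/kg → 0.00282 × 13000 / 9.8 = 3.74 mm
Layer 500–400 hPa: Δp = 100 hPa = 10000 Pa, q̄ = 0.00257 kg/kg → 0.00257 × 10000 / 9.8 = 2.62 mm
PW = 46.92 + 3.74 + 2.62 = 53.28 ≈ 53.3 mm.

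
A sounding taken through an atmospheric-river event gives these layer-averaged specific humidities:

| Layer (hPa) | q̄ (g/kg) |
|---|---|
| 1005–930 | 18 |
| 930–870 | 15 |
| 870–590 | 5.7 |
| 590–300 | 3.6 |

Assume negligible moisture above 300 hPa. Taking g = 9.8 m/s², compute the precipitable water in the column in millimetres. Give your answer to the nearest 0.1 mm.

PW ≈ 49.9 mm

Precipitable water is the column-integrated vapour mass per unit area: PW = (1/g) Σ q̄ Δp, with q in kg/kg and Δp in Pa (1 kg/m² of water = 1 mm).
Layer 1005–930 hPa: Δp = 75 hPa = 7500 Pa, q̄ = 0.018 kg/kg → 0.018 × 7500 / 9.8 = 13.78 mm
Layer 930–870 hPa: Δp = 60 hPa = 6000 Pa, q̄ = 0.015 kg/kg → 0.015 × 6000 / 9.8 = 9.18 mm
Layer 870–590 hPa: Δp = 280 hPa = 28000 Pa, q̄ = 0.0057 kg/kg → 0.0057 × 28000 / 9.8 = 16.29 mm
Layer 590–300 hPa: Δp = 290 hPa = 29000 Pa, q̄ = 0.0036 kg/kg → 0.0036 × 29000 / 9.8 = 10.65 mm
PW = 13.78 + 9.18 + 16.29 + 10.65 = 49.90 ≈ 49.9 mm.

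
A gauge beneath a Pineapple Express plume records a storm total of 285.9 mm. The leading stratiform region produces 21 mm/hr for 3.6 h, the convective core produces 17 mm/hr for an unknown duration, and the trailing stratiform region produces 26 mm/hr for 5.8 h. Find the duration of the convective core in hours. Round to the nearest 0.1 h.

Known phases: 21 × 3.6 + 26 × 5.8 = 75.6 + 150.8 = 226.4 mm.
Remaining depth = 285.9 − 226.4 = 59.5 mm.
Duration = 59.5 / 17 = 3.5 h.

duration ≈ 3.5 h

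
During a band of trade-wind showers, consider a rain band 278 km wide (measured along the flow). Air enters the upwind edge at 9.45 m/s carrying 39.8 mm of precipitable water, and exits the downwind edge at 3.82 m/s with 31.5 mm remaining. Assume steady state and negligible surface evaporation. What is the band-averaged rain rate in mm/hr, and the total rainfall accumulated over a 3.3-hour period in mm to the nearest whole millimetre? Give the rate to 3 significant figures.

R ≈ 3.31 mm/hr; total ≈ 11 mm

Column moisture flux per unit crosswind length is F = V × PW.
Inflow: F_in = 9.45 × 39.8 = 376.11 mm·m/s
Outflow: F_out = 3.82 × 31.5 = 120.33 mm·m/s
Steady-state rate R = (F_in − F_out)/L = (376.11 − 120.33) / 278000 m = 9.201e-04 mm/s.
R = 9.201e-04 × 3600 = 3.31 mm/hr.
Over 3.3 h: total = 3.31 × 3.3 = 10.923 ≈ 11 mm.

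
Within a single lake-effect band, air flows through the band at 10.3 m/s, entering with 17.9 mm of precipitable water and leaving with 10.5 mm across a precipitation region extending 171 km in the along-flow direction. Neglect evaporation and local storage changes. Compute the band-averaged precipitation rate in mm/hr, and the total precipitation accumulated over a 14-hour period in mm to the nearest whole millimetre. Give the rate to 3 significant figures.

Column moisture flux per unit crosswind length is F = V × PW.
Inflow: F_in = 10.3 × 17.9 = 184.37 mm·m/s
Outflow: F_out = 10.3 × 10.5 = 108.15 mm·m/s
Steady-state rate R = (F_in − F_out)/L = (184.37 − 108.15) / 171000 m = 4.457e-04 mm/s.
R = 4.457e-04 × 3600 = 1.60 mm/hr.
Over 14 h: total = 1.60 × 14 = 22.4 ≈ 22 mm.

R ≈ 1.60 mm/hr; total ≈ 22 mm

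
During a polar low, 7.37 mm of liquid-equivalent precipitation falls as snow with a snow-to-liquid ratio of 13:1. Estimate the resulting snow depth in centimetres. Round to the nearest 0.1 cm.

Snow depth = liquid × ratio = 7.37 mm × 13 = 95.81 mm = 9.6 cm.

snow depth ≈ 9.6 cm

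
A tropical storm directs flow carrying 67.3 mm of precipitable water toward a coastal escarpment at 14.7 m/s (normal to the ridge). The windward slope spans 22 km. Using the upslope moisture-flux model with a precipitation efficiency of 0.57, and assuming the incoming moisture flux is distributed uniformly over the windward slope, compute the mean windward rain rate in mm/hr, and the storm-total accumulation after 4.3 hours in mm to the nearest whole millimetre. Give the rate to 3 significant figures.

R ≈ 92.3 mm/hr; total ≈ 397 mm

Incoming column moisture flux per unit ridge length: F = V × PW = 14.7 × 67.3 = 989.31 mm·m/s.
Spread over the 22 km slope with efficiency ε = 0.57: R = ε·F/W = 0.57 × 989.31 / 22000 m = 2.563e-02 mm/s.
R = 2.563e-02 × 3600 = 92.3 mm/hr.
Over 4.3 h: total = 92.3 × 4.3 = 396.89 ≈ 397 mm.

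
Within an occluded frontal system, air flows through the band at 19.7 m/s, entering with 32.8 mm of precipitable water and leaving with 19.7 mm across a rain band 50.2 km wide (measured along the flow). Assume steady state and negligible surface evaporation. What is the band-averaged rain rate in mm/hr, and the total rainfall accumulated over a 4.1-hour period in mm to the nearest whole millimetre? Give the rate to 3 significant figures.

Column moisture flux per unit crosswind length is F = V × PW.
Inflow: F_in = 19.7 × 32.8 = 646.16 mm·m/s
Outflow: F_out = 19.7 × 19.7 = 388.09 mm·m/s
Steady-state rate R = (F_in − F_out)/L = (646.16 − 388.09) / 50200 m = 5.141e-03 mm/s.
R = 5.141e-03 × 3600 = 18.5 mm/hr.
Over 4.1 h: total = 18.5 × 4.1 = 75.85 ≈ 76 mm.

R ≈ 18.5 mm/hr; total ≈ 76 mm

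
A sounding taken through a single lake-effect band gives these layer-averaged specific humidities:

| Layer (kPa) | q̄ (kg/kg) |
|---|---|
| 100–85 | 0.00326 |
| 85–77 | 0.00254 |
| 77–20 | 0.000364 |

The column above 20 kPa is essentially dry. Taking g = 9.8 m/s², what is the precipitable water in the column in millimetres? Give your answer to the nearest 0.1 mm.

Precipitable water is the column-integrated vapour mass per unit area: PW = (1/g) Σ q̄ Δp, with q in kg/kg and Δp in Pa (1 kg/m² of water = 1 mm).
Layer 100–85 kPa: Δp = 150 hPa = 15000 Pa, q̄ = 0.00326 kg/kg → 0.00326 × 15000 / 9.8 = 4.99 mm
Layer 85–77 kPa: Δp = 80 hPa = 8000 Pa, q̄ = 0.00254 kg/kg → 0.00254 × 8000 / 9.8 = 2.07 mm
Layer 77–20 kPa: Δp = 570 hPa = 57000 Pa, q̄ = 0.000364 kg/kg → 0.000364 × 57000 / 9.8 = 2.12 mm
PW = 4.99 + 2.07 + 2.12 = 9.18 ≈ 9.2 mm.

PW ≈ 9.2 mm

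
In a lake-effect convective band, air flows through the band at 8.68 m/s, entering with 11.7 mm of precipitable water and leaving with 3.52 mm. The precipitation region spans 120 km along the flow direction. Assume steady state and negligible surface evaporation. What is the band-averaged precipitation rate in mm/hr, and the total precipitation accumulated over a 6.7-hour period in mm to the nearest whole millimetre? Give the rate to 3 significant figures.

R ≈ 2.13 mm/hr; total ≈ 14 mm

Column moisture flux per unit crosswind length is F = V × PW.
Inflow: F_in = 8.68 × 11.7 = 101.556 mm·m/s
Outflow: F_out = 8.68 × 3.52 = 30.5536 mm·m/s
Steady-state rate R = (F_in − F_out)/L = (101.556 − 30.5536) / 120000 m = 5.917e-04 mm/s.
R = 5.917e-04 × 3600 = 2.13 mm/hr.
Over 6.7 h: total = 2.13 × 6.7 = 14.271 ≈ 14 mm.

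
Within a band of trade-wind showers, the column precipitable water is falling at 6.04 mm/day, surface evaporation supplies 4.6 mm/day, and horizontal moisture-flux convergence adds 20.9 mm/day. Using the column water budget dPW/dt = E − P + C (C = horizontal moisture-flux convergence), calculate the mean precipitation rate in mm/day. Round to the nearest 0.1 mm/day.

dPW/dt = -6.04 mm/day.
P = E + C − dPW/dt = 4.6 + (20.9) − (-6.04) = 31.5 mm/day.

P ≈ 31.5 mm/day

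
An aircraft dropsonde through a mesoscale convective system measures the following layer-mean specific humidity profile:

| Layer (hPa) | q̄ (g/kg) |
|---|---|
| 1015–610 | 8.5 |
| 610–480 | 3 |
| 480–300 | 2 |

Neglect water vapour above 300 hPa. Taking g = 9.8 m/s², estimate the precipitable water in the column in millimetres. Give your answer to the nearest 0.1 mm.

Precipitable water is the column-integrated vapour mass per unit area: PW = (1/g) Σ q̄ Δp, with q in kg/kg and Δp in Pa (1 kg/m² of water = 1 mm).
Layer 1015–610 hPa: Δp = 405 hPa = 40500 Pa, q̄ = 0.0085 kg/kg → 0.0085 × 40500 / 9.8 = 35.13 mm
Layer 610–480 hPa: Δp = 130 hPa = 13000 Pa, q̄ = 0.003 kg/kg → 0.003 × 13000 / 9.8 = 3.98 mm
Layer 480–300 hPa: Δp = 180 hPa = 18000 Pa, q̄ = 0.002 kg/kg → 0.002 × 18000 / 9.8 = 3.67 mm
PW = 35.13 + 3.98 + 3.67 = 42.78 ≈ 42.8 mm.

PW ≈ 42.8 mm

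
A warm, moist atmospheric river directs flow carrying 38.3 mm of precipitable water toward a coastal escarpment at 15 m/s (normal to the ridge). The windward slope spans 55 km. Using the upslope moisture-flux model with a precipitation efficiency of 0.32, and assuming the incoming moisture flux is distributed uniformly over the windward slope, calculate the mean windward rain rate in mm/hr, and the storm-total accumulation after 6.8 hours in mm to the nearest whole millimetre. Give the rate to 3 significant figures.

R ≈ 12.0 mm/hr; total ≈ 82 mm

Incoming column moisture flux per unit ridge length: F = V × PW = 15 × 38.3 = 574.5 mm·m/s.
Spread over the 55 km slope with efficiency ε = 0.32: R = ε·F/W = 0.32 × 574.5 / 55000 m = 3.343e-03 mm/s.
R = 3.343e-03 × 3600 = 12.0 mm/hr.
Over 6.8 h: total = 12.0 × 6.8 = 81.6 ≈ 82 mm.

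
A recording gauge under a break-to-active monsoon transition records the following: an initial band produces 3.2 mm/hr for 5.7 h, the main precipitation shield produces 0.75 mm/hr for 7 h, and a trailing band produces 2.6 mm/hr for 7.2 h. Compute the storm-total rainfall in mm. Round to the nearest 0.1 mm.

total ≈ 42.2 mm

Total = Σ Rᵢ Δtᵢ = 3.2 × 5.7 + 0.75 × 7 + 2.6 × 7.2
      = 18.24 + 5.25 + 18.72 = 42.2 mm.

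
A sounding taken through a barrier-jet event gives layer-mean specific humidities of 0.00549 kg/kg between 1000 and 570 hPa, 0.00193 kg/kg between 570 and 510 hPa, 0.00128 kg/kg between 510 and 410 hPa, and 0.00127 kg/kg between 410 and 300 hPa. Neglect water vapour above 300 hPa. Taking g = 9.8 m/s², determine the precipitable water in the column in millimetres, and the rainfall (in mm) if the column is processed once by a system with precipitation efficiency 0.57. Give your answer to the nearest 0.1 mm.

PW ≈ 28.0 mm; rainfall ≈ 16.0 mm

Precipitable water is the column-integrated vapour mass per unit area: PW = (1/g) Σ q̄ Δp, with q in kg/kg and Δp in Pa (1 kg/m² of water = 1 mm).
Layer 1000–570 hPa: Δp = 430 hPa = 43000 Pa, q̄ = 0.00549 kg/kg → 0.00549 × 43000 / 9.8 = 24.09 mm
Layer 570–510 hPa: Δp = 60 hPa = 6000 Pa, q̄ = 0.00193 kg/kg → 0.00193 × 6000 / 9.8 = 1.18 mm
Layer 510–410 hPa: Δp = 100 hPa = 10000 Pa, q̄ = 0.00128 kg/kg → 0.00128 × 10000 / 9.8 = 1.31 mm
Layer 410–300 hPa: Δp = 110 hPa = 11000 Pa, q̄ = 0.00127 kg/kg → 0.00127 × 11000 / 9.8 = 1.43 mm
PW = 24.09 + 1.18 + 1.31 + 1.43 = 28.01 ≈ 28.0 mm.
Rainfall = ε × PW = 0.57 × 28.0 = 16.0 mm.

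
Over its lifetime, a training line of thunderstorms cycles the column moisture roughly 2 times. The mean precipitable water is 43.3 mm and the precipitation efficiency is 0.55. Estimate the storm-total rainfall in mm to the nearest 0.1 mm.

Each cycle deposits ε × PW = 0.55 × 43.3 = 23.815 mm.
Over 2 cycles: 2 × 23.815 = 47.6 mm.

rainfall ≈ 47.6 mm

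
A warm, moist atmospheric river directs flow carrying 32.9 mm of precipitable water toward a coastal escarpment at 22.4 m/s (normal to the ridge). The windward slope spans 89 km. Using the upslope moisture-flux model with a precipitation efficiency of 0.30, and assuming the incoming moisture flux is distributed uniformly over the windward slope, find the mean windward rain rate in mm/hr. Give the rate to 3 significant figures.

R ≈ 8.94 mm/hr

Incoming column moisture flux per unit ridge length: F = V × PW = 22.4 × 32.9 = 736.96 mm·m/s.
Spread over the 89 km slope with efficiency ε = 0.30: R = ε·F/W = 0.30 × 736.96 / 89000 m = 2.484e-03 mm/s.
R = 2.484e-03 × 3600 = 8.94 mm/hr.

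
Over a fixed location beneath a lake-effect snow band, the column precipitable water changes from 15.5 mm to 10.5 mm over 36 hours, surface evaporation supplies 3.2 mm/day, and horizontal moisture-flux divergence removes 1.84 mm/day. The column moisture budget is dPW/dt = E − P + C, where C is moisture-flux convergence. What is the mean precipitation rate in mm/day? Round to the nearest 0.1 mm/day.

dPW/dt = (10.5 − 15.5) mm / (36/24 day) = -3.333 mm/day.
P = E + C − dPW/dt = 3.2 + (-1.84) − (-3.333) = 4.7 mm/day.

P ≈ 4.7 mm/day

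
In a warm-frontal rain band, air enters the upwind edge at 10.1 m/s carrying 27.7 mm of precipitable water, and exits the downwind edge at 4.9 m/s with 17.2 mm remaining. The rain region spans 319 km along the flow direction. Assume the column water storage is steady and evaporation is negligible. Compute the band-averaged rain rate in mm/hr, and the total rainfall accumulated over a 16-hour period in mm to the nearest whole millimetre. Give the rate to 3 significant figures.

Column moisture flux per unit crosswind length is F = V × PW.
Inflow: F_in = 10.1 × 27.7 = 279.77 mm·m/s
Outflow: F_out = 4.9 × 17.2 = 84.28 mm·m/s
Steady-state rate R = (F_in − F_out)/L = (279.77 − 84.28) / 319000 m = 6.128e-04 mm/s.
R = 6.128e-04 × 3600 = 2.21 mm/hr.
Over 16 h: total = 2.21 × 16 = 35.36 ≈ 35 mm.

R ≈ 2.21 mm/hr; total ≈ 35 mm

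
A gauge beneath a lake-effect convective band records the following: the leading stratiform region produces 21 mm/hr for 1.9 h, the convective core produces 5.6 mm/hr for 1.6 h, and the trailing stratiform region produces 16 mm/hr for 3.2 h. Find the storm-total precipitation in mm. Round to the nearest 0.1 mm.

Total = Σ Rᵢ Δtᵢ = 21 × 1.9 + 5.6 × 1.6 + 16 × 3.2
      = 39.9 + 8.96 + 51.2 = 100.1 mm.

total ≈ 100.1 mm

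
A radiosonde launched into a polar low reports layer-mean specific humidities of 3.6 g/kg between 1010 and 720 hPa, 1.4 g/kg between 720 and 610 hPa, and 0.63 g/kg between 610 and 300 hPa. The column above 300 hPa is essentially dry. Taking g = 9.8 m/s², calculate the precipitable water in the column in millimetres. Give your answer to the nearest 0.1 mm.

PW ≈ 14.2 mm

Precipitable water is the column-integrated vapour mass per unit area: PW = (1/g) Σ q̄ Δp, with q in kg/kg and Δp in Pa (1 kg/m² of water = 1 mm).
Layer 1010–720 hPa: Δp = 290 hPa = 29000 Pa, q̄ = 0.0036 kg/kg → 0.0036 × 29000 / 9.8 = 10.65 mm
Layer 720–610 hPa: Δp = 110 hPa = 11000 Pa, q̄ = 0.0014 kg/kg → 0.0014 × 11000 / 9.8 = 1.57 mm
Layer 610–300 hPa: Δp = 310 hPa = 31000 Pa, q̄ = 0.00063 kg/kg → 0.00063 × 31000 / 9.8 = 1.99 mm
PW = 10.65 + 1.57 + 1.99 = 14.21 ≈ 14.2 mm.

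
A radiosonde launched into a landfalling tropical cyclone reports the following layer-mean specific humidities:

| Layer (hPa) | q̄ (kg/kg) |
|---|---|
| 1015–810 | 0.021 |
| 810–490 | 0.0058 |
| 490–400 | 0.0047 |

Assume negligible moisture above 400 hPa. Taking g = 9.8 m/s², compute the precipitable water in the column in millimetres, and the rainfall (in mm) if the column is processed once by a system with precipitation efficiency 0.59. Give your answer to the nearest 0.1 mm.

PW ≈ 67.2 mm; rainfall ≈ 39.6 mm

Precipitable water is the column-integrated vapour mass per unit area: PW = (1/g) Σ q̄ Δp, with q in kg/kg and Δp in Pa (1 kg/m² of water = 1 mm).
Layer 1015–810 hPa: Δp = 205 hPa = 20500 Pa, q̄ = 0.021 kg/kg → 0.021 × 20500 / 9.8 = 43.93 mm
Layer 810–490 hPa: Δp = 320 hPa = 32000 Pa, q̄ = 0.0058 kg/kg → 0.0058 × 32000 / 9.8 = 18.94 mm
Layer 490–400 hPa: Δp = 90 hPa = 9000 Pa, q̄ = 0.0047 kg/kg → 0.0047 × 9000 / 9.8 = 4.32 mm
PW = 43.93 + 18.94 + 4.32 = 67.19 ≈ 67.2 mm.
Rainfall = ε × PW = 0.59 × 67.2 = 39.6 mm.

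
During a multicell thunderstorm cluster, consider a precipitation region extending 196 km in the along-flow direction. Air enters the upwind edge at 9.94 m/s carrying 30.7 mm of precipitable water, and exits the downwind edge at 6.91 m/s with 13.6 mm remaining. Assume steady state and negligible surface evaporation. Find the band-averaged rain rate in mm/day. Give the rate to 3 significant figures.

R ≈ 93.1 mm/day

Column moisture flux per unit crosswind length is F = V × PW.
Inflow: F_in = 9.94 × 30.7 = 305.158 mm·m/s
Outflow: F_out = 6.91 × 13.6 = 93.976 mm·m/s
Steady-state rate R = (F_in − F_out)/L = (305.158 − 93.976) / 196000 m = 1.077e-03 mm/s.
R = 1.077e-03 × 3600 × 24 = 93.1 mm/day.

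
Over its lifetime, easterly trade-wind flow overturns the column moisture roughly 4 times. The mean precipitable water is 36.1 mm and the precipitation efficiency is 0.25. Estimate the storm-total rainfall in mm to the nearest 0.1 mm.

Each cycle deposits ε × PW = 0.25 × 36.1 = 9.025 mm.
Over 4 cycles: 4 × 9.025 = 36.1 mm.

rainfall ≈ 36.1 mm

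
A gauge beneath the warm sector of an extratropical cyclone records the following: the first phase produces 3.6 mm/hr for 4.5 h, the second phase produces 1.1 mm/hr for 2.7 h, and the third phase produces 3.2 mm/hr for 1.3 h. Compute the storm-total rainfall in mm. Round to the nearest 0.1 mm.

total ≈ 23.3 mm

Total = Σ Rᵢ Δtᵢ = 3.6 × 4.5 + 1.1 × 2.7 + 3.2 × 1.3
      = 16.2 + 2.97 + 4.16 = 23.3 mm.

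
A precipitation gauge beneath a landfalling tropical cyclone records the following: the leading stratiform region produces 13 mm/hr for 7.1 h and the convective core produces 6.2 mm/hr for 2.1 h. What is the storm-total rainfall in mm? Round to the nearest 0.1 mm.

Total = Σ Rᵢ Δtᵢ = 13 × 7.1 + 6.2 × 2.1
      = 92.3 + 13.02 = 105.3 mm.

total ≈ 105.3 mm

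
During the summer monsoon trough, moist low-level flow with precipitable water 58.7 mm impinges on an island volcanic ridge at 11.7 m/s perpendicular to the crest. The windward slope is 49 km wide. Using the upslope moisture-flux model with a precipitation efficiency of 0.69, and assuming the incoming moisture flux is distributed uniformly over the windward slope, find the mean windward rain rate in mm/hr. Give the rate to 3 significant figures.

Incoming column moisture flux per unit ridge length: F = V × PW = 11.7 × 58.7 = 686.79 mm·m/s.
Spread over the 49 km slope with efficiency ε = 0.69: R = ε·F/W = 0.69 × 686.79 / 49000 m = 9.671e-03 mm/s.
R = 9.671e-03 × 3600 = 34.8 mm/hr.

R ≈ 34.8 mm/hr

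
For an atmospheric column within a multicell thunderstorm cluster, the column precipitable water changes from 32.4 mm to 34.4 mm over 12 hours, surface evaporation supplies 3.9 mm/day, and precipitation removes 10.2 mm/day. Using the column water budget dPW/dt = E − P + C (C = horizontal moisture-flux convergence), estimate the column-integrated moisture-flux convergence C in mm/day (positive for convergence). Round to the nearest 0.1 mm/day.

dPW/dt = (34.4 − 32.4) mm / (12/24 day) = +4.000 mm/day.
C = dPW/dt − E + P = (+4.000) − 3.9 + 10.2 = 10.3 mm/day.

C ≈ 10.3 mm/day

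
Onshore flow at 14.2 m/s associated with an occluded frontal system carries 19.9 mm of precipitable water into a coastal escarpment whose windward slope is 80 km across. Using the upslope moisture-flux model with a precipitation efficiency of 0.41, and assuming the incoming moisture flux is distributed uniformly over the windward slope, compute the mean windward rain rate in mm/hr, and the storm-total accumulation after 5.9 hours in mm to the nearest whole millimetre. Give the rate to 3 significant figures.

R ≈ 5.21 mm/hr; total ≈ 31 mm

Incoming column moisture flux per unit ridge length: F = V × PW = 14.2 × 19.9 = 282.58 mm·m/s.
Spread over the 80 km slope with efficiency ε = 0.41: R = ε·F/W = 0.41 × 282.58 / 80000 m = 1.448e-03 mm/s.
R = 1.448e-03 × 3600 = 5.21 mm/hr.
Over 5.9 h: total = 5.21 × 5.9 = 30.739 ≈ 31 mm.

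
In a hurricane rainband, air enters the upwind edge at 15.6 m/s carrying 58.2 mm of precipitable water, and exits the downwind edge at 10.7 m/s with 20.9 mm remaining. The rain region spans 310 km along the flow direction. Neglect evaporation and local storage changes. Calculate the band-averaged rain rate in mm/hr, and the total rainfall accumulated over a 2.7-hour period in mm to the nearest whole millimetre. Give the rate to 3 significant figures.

R ≈ 7.95 mm/hr; total ≈ 21 mm

Column moisture flux per unit crosswind length is F = V × PW.
Inflow: F_in = 15.6 × 58.2 = 907.92 mm·m/s
Outflow: F_out = 10.7 × 20.9 = 223.63 mm·m/s
Steady-state rate R = (F_in − F_out)/L = (907.92 − 223.63) / 310000 m = 2.207e-03 mm/s.
R = 2.207e-03 × 3600 = 7.95 mm/hr.
Over 2.7 h: total = 7.95 × 2.7 = 21.465 ≈ 21 mm.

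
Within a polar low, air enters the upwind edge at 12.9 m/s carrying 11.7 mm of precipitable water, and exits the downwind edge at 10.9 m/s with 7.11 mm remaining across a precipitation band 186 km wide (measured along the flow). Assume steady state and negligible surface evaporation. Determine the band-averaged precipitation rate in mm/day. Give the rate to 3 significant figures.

Column moisture flux per unit crosswind length is F = V × PW.
Inflow: F_in = 12.9 × 11.7 = 150.93 mm·m/s
Outflow: F_out = 10.9 × 7.11 = 77.499 mm·m/s
Steady-state rate R = (F_in − F_out)/L = (150.93 − 77.499) / 186000 m = 3.948e-04 mm/s.
R = 3.948e-04 × 3600 × 24 = 34.1 mm/day.

R ≈ 34.1 mm/day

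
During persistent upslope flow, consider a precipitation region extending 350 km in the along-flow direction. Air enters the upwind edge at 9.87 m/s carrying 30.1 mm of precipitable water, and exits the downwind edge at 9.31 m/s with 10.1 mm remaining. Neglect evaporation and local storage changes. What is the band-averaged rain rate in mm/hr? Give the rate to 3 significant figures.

R ≈ 2.09 mm/hr

Column moisture flux per unit crosswind length is F = V × PW.
Inflow: F_in = 9.87 × 30.1 = 297.087 mm·m/s
Outflow: F_out = 9.31 × 10.1 = 94.031 mm·m/s
Steady-state rate R = (F_in − F_out)/L = (297.087 − 94.031) / 350000 m = 5.802e-04 mm/s.
R = 5.802e-04 × 3600 = 2.09 mm/hr.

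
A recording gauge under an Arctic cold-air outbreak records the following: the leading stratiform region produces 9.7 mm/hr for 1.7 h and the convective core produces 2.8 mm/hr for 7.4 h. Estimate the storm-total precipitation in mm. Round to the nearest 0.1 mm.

total ≈ 37.2 mm

Total = Σ Rᵢ Δtᵢ = 9.7 × 1.7 + 2.8 × 7.4
      = 16.49 + 20.72 = 37.2 mm.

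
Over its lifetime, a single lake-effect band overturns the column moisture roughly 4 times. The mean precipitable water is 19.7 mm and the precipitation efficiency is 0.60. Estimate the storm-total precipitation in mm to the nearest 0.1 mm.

Each cycle deposits ε × PW = 0.60 × 19.7 = 11.82 mm.
Over 4 cycles: 4 × 11.82 = 47.3 mm.

precipitation ≈ 47.3 mm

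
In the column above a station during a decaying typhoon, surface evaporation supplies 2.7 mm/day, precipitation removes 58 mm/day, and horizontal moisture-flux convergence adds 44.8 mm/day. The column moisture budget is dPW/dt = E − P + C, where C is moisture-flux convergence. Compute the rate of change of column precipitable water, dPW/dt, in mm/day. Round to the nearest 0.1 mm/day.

dPW/dt = E − P + C = 2.7 − 58 + (44.8) = -10.5 mm/day.

dPW/dt ≈ -10.5 mm/day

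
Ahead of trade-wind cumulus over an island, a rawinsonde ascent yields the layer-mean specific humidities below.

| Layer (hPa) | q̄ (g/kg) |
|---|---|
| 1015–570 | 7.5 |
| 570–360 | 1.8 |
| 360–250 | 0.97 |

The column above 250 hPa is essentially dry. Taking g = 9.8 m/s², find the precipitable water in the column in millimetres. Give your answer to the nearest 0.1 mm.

Precipitable water is the column-integrated vapour mass per unit area: PW = (1/g) Σ q̄ Δp, with q in kg/kg and Δp in Pa (1 kg/m² of water = 1 mm).
Layer 1015–570 hPa: Δp = 445 hPa = 44500 Pa, q̄ = 0.0075 kg/kg → 0.0075 × 44500 / 9.8 = 34.06 mm
Layer 570–360 hPa: Δp = 210 hPa = 21000 Pa, q̄ = 0.0018 kg/kg → 0.0018 × 21000 / 9.8 = 3.86 mm
Layer 360–250 hPa: Δp = 110 hPa = 11000 Pa, q̄ = 0.00097 kg/kg → 0.00097 × 11000 / 9.8 = 1.09 mm
PW = 34.06 + 3.86 + 1.09 = 39.01 ≈ 39.0 mm.

PW ≈ 39.0 mm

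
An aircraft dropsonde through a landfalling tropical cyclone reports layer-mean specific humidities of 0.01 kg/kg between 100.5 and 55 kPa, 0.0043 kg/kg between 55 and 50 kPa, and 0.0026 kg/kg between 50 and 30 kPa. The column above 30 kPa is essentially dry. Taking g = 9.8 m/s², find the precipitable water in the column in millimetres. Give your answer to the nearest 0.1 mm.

PW ≈ 53.9 mm

Precipitable water is the column-integrated vapour mass per unit area: PW = (1/g) Σ q̄ Δp, with q in kg/kg and Δp in Pa (1 kg/m² of water = 1 mm).
Layer 100.5–55 kPa: Δp = 455 hPa = 45500 Pa, q̄ = 0.01 kg/kg → 0.01 × 45500 / 9.8 = 46.43 mm
Layer 55–50 kPa: Δp = 50 hPa = 5000 Pa, q̄ = 0.0043 kg/kg → 0.0043 × 5000 / 9.8 = 2.19 mm
Layer 50–30 kPa: Δp = 200 hPa = 20000 Pa, q̄ = 0.0026 kg/kg → 0.0026 × 20000 / 9.8 = 5.31 mm
PW = 46.43 + 2.19 + 5.31 = 53.93 ≈ 53.9 mm.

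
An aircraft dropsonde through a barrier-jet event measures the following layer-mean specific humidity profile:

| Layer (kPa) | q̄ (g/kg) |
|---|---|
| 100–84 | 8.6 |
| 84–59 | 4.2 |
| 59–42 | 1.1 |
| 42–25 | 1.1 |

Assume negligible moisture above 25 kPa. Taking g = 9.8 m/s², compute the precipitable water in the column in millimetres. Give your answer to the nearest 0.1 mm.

Precipitable water is the column-integrated vapour mass per unit area: PW = (1/g) Σ q̄ Δp, with q in kg/kg and Δp in Pa (1 kg/m² of water = 1 mm).
Layer 100–84 kPa: Δp = 160 hPa = 16000 Pa, q̄ = 0.0086 kg/kg → 0.0086 × 16000 / 9.8 = 14.04 mm
Layer 84–59 kPa: Δp = 250 hPa = 25000 Pa, q̄ = 0.0042 kg/kg → 0.0042 × 25000 / 9.8 = 10.71 mm
Layer 59–42 kPa: Δp = 170 hPa = 17000 Pa, q̄ = 0.0011 kg/kg → 0.0011 × 17000 / 9.8 = 1.91 mm
Layer 42–25 kPa: Δp = 170 hPa = 17000 Pa, q̄ = 0.0011 kg/kg → 0.0011 × 17000 / 9.8 = 1.91 mm
PW = 14.04 + 10.71 + 1.91 + 1.91 = 28.57 ≈ 28.6 mm.

PW ≈ 28.6 mm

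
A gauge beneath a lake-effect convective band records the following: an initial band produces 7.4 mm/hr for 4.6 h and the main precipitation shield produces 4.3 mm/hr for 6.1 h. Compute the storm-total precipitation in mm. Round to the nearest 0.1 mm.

Total = Σ Rᵢ Δtᵢ = 7.4 × 4.6 + 4.3 × 6.1
      = 34.04 + 26.23 = 60.3 mm.

total ≈ 60.3 mm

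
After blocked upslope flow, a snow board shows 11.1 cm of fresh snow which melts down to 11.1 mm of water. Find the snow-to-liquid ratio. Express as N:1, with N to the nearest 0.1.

Ratio = snow depth / SWE = 111 mm / 11.1 mm = 10.0, i.e. 10.0:1.

ratio ≈ 10.0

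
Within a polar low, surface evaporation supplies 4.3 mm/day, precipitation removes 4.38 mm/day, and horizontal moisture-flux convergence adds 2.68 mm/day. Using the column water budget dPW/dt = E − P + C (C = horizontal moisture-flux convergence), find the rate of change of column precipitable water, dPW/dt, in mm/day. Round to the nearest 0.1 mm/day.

dPW/dt ≈ 2.6 mm/day

dPW/dt = E − P + C = 4.3 − 4.38 + (2.68) = 2.6 mm/day.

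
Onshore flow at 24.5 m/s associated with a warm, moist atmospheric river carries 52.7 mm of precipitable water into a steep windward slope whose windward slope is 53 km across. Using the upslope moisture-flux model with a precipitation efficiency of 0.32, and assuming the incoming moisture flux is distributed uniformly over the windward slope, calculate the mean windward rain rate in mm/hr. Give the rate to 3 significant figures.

Incoming column moisture flux per unit ridge length: F = V × PW = 24.5 × 52.7 = 1291.15 mm·m/s.
Spread over the 53 km slope with efficiency ε = 0.32: R = ε·F/W = 0.32 × 1291.15 / 53000 m = 7.796e-03 mm/s.
R = 7.796e-03 × 3600 = 28.1 mm/hr.

R ≈ 28.1 mm/hr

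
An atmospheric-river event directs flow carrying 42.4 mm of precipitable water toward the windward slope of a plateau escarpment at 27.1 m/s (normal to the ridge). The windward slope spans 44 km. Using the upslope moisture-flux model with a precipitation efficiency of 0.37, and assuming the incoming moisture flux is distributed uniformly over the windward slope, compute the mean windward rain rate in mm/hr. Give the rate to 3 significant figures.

Incoming column moisture flux per unit ridge length: F = V × PW = 27.1 × 42.4 = 1149.04 mm·m/s.
Spread over the 44 km slope with efficiency ε = 0.37: R = ε·F/W = 0.37 × 1149.04 / 44000 m = 9.662e-03 mm/s.
R = 9.662e-03 × 3600 = 34.8 mm/hr.

R ≈ 34.8 mm/hr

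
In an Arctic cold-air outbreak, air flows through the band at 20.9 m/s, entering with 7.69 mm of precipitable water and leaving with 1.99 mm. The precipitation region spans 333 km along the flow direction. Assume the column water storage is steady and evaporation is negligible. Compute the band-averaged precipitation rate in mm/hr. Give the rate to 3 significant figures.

Column moisture flux per unit crosswind length is F = V × PW.
Inflow: F_in = 20.9 × 7.69 = 160.721 mm·m/s
Outflow: F_out = 20.9 × 1.99 = 41.591 mm·m/s
Steady-state rate R = (F_in − F_out)/L = (160.721 − 41.591) / 333000 m = 3.577e-04 mm/s.
R = 3.577e-04 × 3600 = 1.29 mm/hr.

R ≈ 1.29 mm/hr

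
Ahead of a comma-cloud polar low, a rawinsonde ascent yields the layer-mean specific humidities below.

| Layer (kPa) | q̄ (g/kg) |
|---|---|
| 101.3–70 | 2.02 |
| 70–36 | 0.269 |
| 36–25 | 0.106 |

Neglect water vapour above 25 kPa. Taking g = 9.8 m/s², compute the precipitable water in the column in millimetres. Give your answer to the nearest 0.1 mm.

Precipitable water is the column-integrated vapour mass per unit area: PW = (1/g) Σ q̄ Δp, with q in kg/kg and Δp in Pa (1 kg/m² of water = 1 mm).
Layer 101.3–70 kPa: Δp = 313 hPa = 31300 Pa, q̄ = 0.00202 kg/kg → 0.00202 × 31300 / 9.8 = 6.45 mm
Layer 70–36 kPa: Δp = 340 hPa = 34000 Pa, q̄ = 0.000269 kg/kg → 0.000269 × 34000 / 9.8 = 0.93 mm
Layer 36–25 kPa: Δp = 110 hPa = 11000 Pa, q̄ = 0.000106 kg/kg → 0.000106 × 11000 / 9.8 = 0.12 mm
PW = 6.45 + 0.93 + 0.12 = 7.50 ≈ 7.5 mm.

PW ≈ 7.5 mm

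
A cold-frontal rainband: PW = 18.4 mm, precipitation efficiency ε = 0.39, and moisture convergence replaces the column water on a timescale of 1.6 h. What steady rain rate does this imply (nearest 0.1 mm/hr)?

Each overturning extracts ε × PW = 0.39 × 18.4 = 7.176 mm.
Rate = ε·PW / τ = 7.176 / 1.6 h = 4.5 mm/hr.

R ≈ 4.5 mm/hr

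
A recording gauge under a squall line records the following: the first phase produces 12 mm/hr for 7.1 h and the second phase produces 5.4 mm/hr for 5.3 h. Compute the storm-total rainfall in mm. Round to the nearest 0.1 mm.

total ≈ 113.8 mm

Total = Σ Rᵢ Δtᵢ = 12 × 7.1 + 5.4 × 5.3
      = 85.2 + 28.62 = 113.8 mm.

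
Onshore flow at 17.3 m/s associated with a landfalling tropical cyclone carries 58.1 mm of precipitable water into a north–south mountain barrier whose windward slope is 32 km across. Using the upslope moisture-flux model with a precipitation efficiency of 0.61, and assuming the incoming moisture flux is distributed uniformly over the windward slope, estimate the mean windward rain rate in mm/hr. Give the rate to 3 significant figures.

R ≈ 69.0 mm/hr

Incoming column moisture flux per unit ridge length: F = V × PW = 17.3 × 58.1 = 1005.13 mm·m/s.
Spread over the 32 km slope with efficiency ε = 0.61: R = ε·F/W = 0.61 × 1005.13 / 32000 m = 1.916e-02 mm/s.
R = 1.916e-02 × 3600 = 69.0 mm/hr.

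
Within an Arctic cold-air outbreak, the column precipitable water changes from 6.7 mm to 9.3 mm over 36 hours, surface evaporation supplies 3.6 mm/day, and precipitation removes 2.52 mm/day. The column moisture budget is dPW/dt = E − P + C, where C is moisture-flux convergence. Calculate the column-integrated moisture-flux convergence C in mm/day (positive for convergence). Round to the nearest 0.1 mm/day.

dPW/dt = (9.3 − 6.7) mm / (36/24 day) = +1.733 mm/day.
C = dPW/dt − E + P = (+1.733) − 3.6 + 2.52 = 0.7 mm/day.

C ≈ 0.7 mm/day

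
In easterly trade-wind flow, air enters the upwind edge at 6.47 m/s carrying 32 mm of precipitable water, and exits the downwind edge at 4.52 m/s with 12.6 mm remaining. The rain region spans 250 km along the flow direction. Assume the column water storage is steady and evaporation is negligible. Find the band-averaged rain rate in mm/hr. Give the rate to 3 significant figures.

R ≈ 2.16 mm/hr

Column moisture flux per unit crosswind length is F = V × PW.
Inflow: F_in = 6.47 × 32 = 207.04 mm·m/s
Outflow: F_out = 4.52 × 12.6 = 56.952 mm·m/s
Steady-state rate R = (F_in − F_out)/L = (207.04 − 56.952) / 250000 m = 6.004e-04 mm/s.
R = 6.004e-04 × 3600 = 2.16 mm/hr.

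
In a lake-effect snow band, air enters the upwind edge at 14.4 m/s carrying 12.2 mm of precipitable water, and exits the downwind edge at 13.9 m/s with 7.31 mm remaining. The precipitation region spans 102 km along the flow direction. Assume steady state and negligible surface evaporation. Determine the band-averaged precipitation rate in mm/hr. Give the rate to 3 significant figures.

R ≈ 2.61 mm/hr

Column moisture flux per unit crosswind length is F = V × PW.
Inflow: F_in = 14.4 × 12.2 = 175.68 mm·m/s
Outflow: F_out = 13.9 × 7.31 = 101.609 mm·m/s
Steady-state rate R = (F_in − F_out)/L = (175.68 − 101.609) / 102000 m = 7.262e-04 mm/s.
R = 7.262e-04 × 3600 = 2.61 mm/hr.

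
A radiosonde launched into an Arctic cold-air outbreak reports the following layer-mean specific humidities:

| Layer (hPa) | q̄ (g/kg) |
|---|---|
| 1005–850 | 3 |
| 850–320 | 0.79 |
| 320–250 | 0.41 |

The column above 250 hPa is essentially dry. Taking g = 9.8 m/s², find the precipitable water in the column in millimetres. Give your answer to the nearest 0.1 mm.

PW ≈ 9.3 mm

Precipitable water is the column-integrated vapour mass per unit area: PW = (1/g) Σ q̄ Δp, with q in kg/kg and Δp in Pa (1 kg/m² of water = 1 mm).
Layer 1005–850 hPa: Δp = 155 hPa = 15500 Pa, q̄ = 0.003 kg/kg → 0.003 × 15500 / 9.8 = 4.74 mm
Layer 850–320 hPa: Δp = 530 hPa = 53000 Pa, q̄ = 0.00079 kg/kg → 0.00079 × 53000 / 9.8 = 4.27 mm
Layer 320–250 hPa: Δp = 70 hPa = 7000 Pa, q̄ = 0.00041 kg/kg → 0.00041 × 7000 / 9.8 = 0.29 mm
PW = 4.74 + 4.27 + 0.29 = 9.30 ≈ 9.3 mm.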